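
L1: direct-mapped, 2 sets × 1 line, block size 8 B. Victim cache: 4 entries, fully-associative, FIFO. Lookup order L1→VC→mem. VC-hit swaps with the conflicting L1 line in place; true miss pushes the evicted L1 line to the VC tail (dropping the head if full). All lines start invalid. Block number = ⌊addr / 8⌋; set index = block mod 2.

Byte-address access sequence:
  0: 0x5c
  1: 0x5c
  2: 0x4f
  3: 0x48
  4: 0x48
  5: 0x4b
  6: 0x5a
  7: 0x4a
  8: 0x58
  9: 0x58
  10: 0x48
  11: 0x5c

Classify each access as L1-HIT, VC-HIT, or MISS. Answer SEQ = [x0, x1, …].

SEQ = [MISS, L1-HIT, MISS, L1-HIT, L1-HIT, L1-HIT, VC-HIT, VC-HIT, VC-HIT, L1-HIT, VC-HIT, VC-HIT]

#0 0x5c→b11/s1 MISS; vc=[]
#1 0x5c→b11/s1 L1-HIT; vc=[]
#2 0x4f→b9/s1 MISS; vc=[11]
#3 0x48→b9/s1 L1-HIT; vc=[11]
#4 0x48→b9/s1 L1-HIT; vc=[11]
#5 0x4b→b9/s1 L1-HIT; vc=[11]
#6 0x5a→b11/s1 VC-HIT; vc=[9]
#7 0x4a→b9/s1 VC-HIT; vc=[11]
#8 0x58→b11/s1 VC-HIT; vc=[9]
#9 0x58→b11/s1 L1-HIT; vc=[9]
#10 0x48→b9/s1 VC-HIT; vc=[11]
#11 0x5c→b11/s1 VC-HIT; vc=[9]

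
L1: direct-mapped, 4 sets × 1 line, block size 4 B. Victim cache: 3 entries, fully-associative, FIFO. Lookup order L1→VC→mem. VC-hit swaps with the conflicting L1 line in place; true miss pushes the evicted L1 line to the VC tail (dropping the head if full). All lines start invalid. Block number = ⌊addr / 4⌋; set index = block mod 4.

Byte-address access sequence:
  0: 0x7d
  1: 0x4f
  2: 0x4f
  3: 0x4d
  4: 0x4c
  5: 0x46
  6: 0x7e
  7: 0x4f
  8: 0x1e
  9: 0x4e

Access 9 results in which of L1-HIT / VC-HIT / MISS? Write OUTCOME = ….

  [0] addr=0x7d blk=31 s=3: MISS | VC []
  [1] addr=0x4f blk=19 s=3: MISS | VC [31]
  [2] addr=0x4f blk=19 s=3: L1-HIT | VC [31]
  [3] addr=0x4d blk=19 s=3: L1-HIT | VC [31]
  [4] addr=0x4c blk=19 s=3: L1-HIT | VC [31]
  [5] addr=0x46 blk=17 s=1: MISS | VC [31]
  [6] addr=0x7e blk=31 s=3: VC-HIT | VC [19]
  [7] addr=0x4f blk=19 s=3: VC-HIT | VC [31]
  [8] addr=0x1e blk=7 s=3: MISS | VC [31, 19]
  [9] addr=0x4e blk=19 s=3: VC-HIT | VC [31, 7]

OUTCOME = VC-HIT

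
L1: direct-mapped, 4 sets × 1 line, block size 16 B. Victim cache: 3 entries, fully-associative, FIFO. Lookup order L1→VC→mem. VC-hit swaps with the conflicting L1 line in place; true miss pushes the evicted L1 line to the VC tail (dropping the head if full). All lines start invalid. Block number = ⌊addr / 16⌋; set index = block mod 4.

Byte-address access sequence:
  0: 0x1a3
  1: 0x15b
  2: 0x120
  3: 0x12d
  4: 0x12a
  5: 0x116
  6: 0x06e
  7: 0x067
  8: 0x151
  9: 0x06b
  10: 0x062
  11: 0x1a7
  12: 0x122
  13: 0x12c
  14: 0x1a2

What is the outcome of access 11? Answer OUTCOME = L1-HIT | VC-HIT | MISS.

OUTCOME = VC-HIT

#0 0x1a3→b26/s2 MISS; vc=[]
#1 0x15b→b21/s1 MISS; vc=[]
#2 0x120→b18/s2 MISS; vc=[26]
#3 0x12d→b18/s2 L1-HIT; vc=[26]
#4 0x12a→b18/s2 L1-HIT; vc=[26]
#5 0x116→b17/s1 MISS; vc=[26,21]
#6 0x6e→b6/s2 MISS; vc=[26,21,18]
#7 0x67→b6/s2 L1-HIT; vc=[26,21,18]
#8 0x151→b21/s1 VC-HIT; vc=[26,17,18]
#9 0x6b→b6/s2 L1-HIT; vc=[26,17,18]
#10 0x62→b6/s2 L1-HIT; vc=[26,17,18]
#11 0x1a7→b26/s2 VC-HIT; vc=[6,17,18]
#12 0x122→b18/s2 VC-HIT; vc=[6,17,26]
#13 0x12c→b18/s2 L1-HIT; vc=[6,17,26]
#14 0x1a2→b26/s2 VC-HIT; vc=[6,17,18]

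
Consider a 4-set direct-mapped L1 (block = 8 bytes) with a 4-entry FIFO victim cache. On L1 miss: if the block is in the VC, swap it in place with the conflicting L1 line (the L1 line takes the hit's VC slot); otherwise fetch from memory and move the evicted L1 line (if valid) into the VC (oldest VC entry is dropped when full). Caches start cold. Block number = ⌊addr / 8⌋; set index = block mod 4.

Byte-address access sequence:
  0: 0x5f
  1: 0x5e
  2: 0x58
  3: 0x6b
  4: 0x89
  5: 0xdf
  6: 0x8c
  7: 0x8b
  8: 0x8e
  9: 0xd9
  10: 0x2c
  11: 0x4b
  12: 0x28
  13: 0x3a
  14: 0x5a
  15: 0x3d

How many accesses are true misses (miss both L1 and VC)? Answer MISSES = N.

#0 0x5f→b11/s3 MISS; vc=[]
#1 0x5e→b11/s3 L1-HIT; vc=[]
#2 0x58→b11/s3 L1-HIT; vc=[]
#3 0x6b→b13/s1 MISS; vc=[]
#4 0x89→b17/s1 MISS; vc=[13]
#5 0xdf→b27/s3 MISS; vc=[13,11]
#6 0x8c→b17/s1 L1-HIT; vc=[13,11]
#7 0x8b→b17/s1 L1-HIT; vc=[13,11]
#8 0x8e→b17/s1 L1-HIT; vc=[13,11]
#9 0xd9→b27/s3 L1-HIT; vc=[13,11]
#10 0x2c→b5/s1 MISS; vc=[13,11,17]
#11 0x4b→b9/s1 MISS; vc=[13,11,17,5]
#12 0x28→b5/s1 VC-HIT; vc=[13,11,17,9]
#13 0x3a→b7/s3 MISS; vc=[11,17,9,27]
#14 0x5a→b11/s3 VC-HIT; vc=[7,17,9,27]
#15 0x3d→b7/s3 VC-HIT; vc=[11,17,9,27]

MISSES = 7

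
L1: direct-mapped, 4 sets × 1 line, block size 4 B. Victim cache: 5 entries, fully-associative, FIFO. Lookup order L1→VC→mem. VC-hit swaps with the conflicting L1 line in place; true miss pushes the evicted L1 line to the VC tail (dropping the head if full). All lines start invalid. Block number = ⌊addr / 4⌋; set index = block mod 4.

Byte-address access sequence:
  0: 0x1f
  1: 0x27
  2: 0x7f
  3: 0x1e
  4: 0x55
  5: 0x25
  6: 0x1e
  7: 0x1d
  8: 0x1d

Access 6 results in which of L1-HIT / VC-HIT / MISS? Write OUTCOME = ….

0: 0x1f (blk 7, set 3) → MISS  vc=[]
1: 0x27 (blk 9, set 1) → MISS  vc=[]
2: 0x7f (blk 31, set 3) → MISS  vc=[7]
3: 0x1e (blk 7, set 3) → VC-HIT  vc=[31]
4: 0x55 (blk 21, set 1) → MISS  vc=[31, 9]
5: 0x25 (blk 9, set 1) → VC-HIT  vc=[31, 21]
6: 0x1e (blk 7, set 3) → L1-HIT  vc=[31, 21]
7: 0x1d (blk 7, set 3) → L1-HIT  vc=[31, 21]
8: 0x1d (blk 7, set 3) → L1-HIT  vc=[31, 21]

OUTCOME = L1-HIT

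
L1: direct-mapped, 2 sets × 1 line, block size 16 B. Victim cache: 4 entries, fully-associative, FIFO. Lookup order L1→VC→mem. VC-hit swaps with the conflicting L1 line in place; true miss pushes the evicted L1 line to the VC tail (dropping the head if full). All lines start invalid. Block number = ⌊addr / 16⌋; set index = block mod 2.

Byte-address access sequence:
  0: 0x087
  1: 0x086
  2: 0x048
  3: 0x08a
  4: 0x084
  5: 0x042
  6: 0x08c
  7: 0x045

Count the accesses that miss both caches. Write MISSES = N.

#0 0x87→b8/s0 MISS; vc=[]
#1 0x86→b8/s0 L1-HIT; vc=[]
#2 0x48→b4/s0 MISS; vc=[8]
#3 0x8a→b8/s0 VC-HIT; vc=[4]
#4 0x84→b8/s0 L1-HIT; vc=[4]
#5 0x42→b4/s0 VC-HIT; vc=[8]
#6 0x8c→b8/s0 VC-HIT; vc=[4]
#7 0x45→b4/s0 VC-HIT; vc=[8]

MISSES = 2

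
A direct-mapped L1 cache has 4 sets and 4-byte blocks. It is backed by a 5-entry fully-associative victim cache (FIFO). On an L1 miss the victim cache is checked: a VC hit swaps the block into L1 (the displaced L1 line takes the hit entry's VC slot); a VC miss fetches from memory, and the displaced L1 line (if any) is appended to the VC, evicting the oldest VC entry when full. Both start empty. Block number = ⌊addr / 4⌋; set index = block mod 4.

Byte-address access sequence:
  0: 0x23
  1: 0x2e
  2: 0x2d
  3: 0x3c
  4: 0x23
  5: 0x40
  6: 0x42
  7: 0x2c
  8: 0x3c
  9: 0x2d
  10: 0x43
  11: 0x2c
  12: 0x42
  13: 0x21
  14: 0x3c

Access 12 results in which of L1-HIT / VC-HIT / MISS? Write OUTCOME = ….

#0 0x23→b8/s0 MISS; vc=[]
#1 0x2e→b11/s3 MISS; vc=[]
#2 0x2d→b11/s3 L1-HIT; vc=[]
#3 0x3c→b15/s3 MISS; vc=[11]
#4 0x23→b8/s0 L1-HIT; vc=[11]
#5 0x40→b16/s0 MISS; vc=[11,8]
#6 0x42→b16/s0 L1-HIT; vc=[11,8]
#7 0x2c→b11/s3 VC-HIT; vc=[15,8]
#8 0x3c→b15/s3 VC-HIT; vc=[11,8]
#9 0x2d→b11/s3 VC-HIT; vc=[15,8]
#10 0x43→b16/s0 L1-HIT; vc=[15,8]
#11 0x2c→b11/s3 L1-HIT; vc=[15,8]
#12 0x42→b16/s0 L1-HIT; vc=[15,8]
#13 0x21→b8/s0 VC-HIT; vc=[15,16]
#14 0x3c→b15/s3 VC-HIT; vc=[11,16]

OUTCOME = L1-HIT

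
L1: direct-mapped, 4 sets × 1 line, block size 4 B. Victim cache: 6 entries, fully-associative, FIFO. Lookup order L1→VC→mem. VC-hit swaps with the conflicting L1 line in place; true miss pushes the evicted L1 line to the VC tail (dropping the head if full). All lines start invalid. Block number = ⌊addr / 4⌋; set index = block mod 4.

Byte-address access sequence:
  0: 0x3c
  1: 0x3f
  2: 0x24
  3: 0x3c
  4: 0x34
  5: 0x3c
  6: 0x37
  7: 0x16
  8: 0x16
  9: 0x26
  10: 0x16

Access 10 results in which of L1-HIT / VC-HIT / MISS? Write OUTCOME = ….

OUTCOME = VC-HIT

#0 0x3c→b15/s3 MISS; vc=[]
#1 0x3f→b15/s3 L1-HIT; vc=[]
#2 0x24→b9/s1 MISS; vc=[]
#3 0x3c→b15/s3 L1-HIT; vc=[]
#4 0x34→b13/s1 MISS; vc=[9]
#5 0x3c→b15/s3 L1-HIT; vc=[9]
#6 0x37→b13/s1 L1-HIT; vc=[9]
#7 0x16→b5/s1 MISS; vc=[9,13]
#8 0x16→b5/s1 L1-HIT; vc=[9,13]
#9 0x26→b9/s1 VC-HIT; vc=[5,13]
#10 0x16→b5/s1 VC-HIT; vc=[9,13]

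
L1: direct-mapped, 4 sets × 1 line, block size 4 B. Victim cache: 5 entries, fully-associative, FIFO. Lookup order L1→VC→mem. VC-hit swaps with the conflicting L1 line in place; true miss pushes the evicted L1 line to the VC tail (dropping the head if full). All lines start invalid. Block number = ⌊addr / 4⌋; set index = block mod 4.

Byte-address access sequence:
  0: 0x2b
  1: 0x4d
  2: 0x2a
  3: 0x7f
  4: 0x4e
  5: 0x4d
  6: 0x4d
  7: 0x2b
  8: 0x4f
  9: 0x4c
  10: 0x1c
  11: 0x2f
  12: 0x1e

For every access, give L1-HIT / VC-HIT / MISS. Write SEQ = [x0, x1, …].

SEQ = [MISS, MISS, L1-HIT, MISS, VC-HIT, L1-HIT, L1-HIT, L1-HIT, L1-HIT, L1-HIT, MISS, MISS, VC-HIT]

0: 0x2b (blk 10, set 2) → MISS  vc=[]
1: 0x4d (blk 19, set 3) → MISS  vc=[]
2: 0x2a (blk 10, set 2) → L1-HIT  vc=[]
3: 0x7f (blk 31, set 3) → MISS  vc=[19]
4: 0x4e (blk 19, set 3) → VC-HIT  vc=[31]
5: 0x4d (blk 19, set 3) → L1-HIT  vc=[31]
6: 0x4d (blk 19, set 3) → L1-HIT  vc=[31]
7: 0x2b (blk 10, set 2) → L1-HIT  vc=[31]
8: 0x4f (blk 19, set 3) → L1-HIT  vc=[31]
9: 0x4c (blk 19, set 3) → L1-HIT  vc=[31]
10: 0x1c (blk 7, set 3) → MISS  vc=[31, 19]
11: 0x2f (blk 11, set 3) → MISS  vc=[31, 19, 7]
12: 0x1e (blk 7, set 3) → VC-HIT  vc=[31, 19, 11]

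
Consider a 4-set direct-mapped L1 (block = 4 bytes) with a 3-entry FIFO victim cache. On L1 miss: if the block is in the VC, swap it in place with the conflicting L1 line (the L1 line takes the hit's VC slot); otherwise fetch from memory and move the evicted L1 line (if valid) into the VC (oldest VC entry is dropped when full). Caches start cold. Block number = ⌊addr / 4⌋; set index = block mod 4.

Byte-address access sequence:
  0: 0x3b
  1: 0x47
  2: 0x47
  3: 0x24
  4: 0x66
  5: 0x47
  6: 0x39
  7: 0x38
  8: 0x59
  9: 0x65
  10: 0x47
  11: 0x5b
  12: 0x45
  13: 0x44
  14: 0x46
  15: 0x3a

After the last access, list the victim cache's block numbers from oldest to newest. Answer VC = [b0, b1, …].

VC = [25, 9, 22]

#0 0x3b→b14/s2 MISS; vc=[]
#1 0x47→b17/s1 MISS; vc=[]
#2 0x47→b17/s1 L1-HIT; vc=[]
#3 0x24→b9/s1 MISS; vc=[17]
#4 0x66→b25/s1 MISS; vc=[17,9]
#5 0x47→b17/s1 VC-HIT; vc=[25,9]
#6 0x39→b14/s2 L1-HIT; vc=[25,9]
#7 0x38→b14/s2 L1-HIT; vc=[25,9]
#8 0x59→b22/s2 MISS; vc=[25,9,14]
#9 0x65→b25/s1 VC-HIT; vc=[17,9,14]
#10 0x47→b17/s1 VC-HIT; vc=[25,9,14]
#11 0x5b→b22/s2 L1-HIT; vc=[25,9,14]
#12 0x45→b17/s1 L1-HIT; vc=[25,9,14]
#13 0x44→b17/s1 L1-HIT; vc=[25,9,14]
#14 0x46→b17/s1 L1-HIT; vc=[25,9,14]
#15 0x3a→b14/s2 VC-HIT; vc=[25,9,22]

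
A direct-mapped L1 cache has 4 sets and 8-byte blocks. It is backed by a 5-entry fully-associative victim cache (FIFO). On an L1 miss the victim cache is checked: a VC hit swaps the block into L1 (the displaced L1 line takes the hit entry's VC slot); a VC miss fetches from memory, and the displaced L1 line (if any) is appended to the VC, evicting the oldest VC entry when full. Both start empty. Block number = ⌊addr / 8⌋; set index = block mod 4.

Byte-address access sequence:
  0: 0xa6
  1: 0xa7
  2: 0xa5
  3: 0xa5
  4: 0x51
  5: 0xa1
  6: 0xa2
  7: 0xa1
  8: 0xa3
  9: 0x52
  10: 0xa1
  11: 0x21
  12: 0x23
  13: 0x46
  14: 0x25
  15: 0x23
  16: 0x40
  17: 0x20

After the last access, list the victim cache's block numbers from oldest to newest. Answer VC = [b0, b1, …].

#0 0xa6→b20/s0 MISS; vc=[]
#1 0xa7→b20/s0 L1-HIT; vc=[]
#2 0xa5→b20/s0 L1-HIT; vc=[]
#3 0xa5→b20/s0 L1-HIT; vc=[]
#4 0x51→b10/s2 MISS; vc=[]
#5 0xa1→b20/s0 L1-HIT; vc=[]
#6 0xa2→b20/s0 L1-HIT; vc=[]
#7 0xa1→b20/s0 L1-HIT; vc=[]
#8 0xa3→b20/s0 L1-HIT; vc=[]
#9 0x52→b10/s2 L1-HIT; vc=[]
#10 0xa1→b20/s0 L1-HIT; vc=[]
#11 0x21→b4/s0 MISS; vc=[20]
#12 0x23→b4/s0 L1-HIT; vc=[20]
#13 0x46→b8/s0 MISS; vc=[20,4]
#14 0x25→b4/s0 VC-HIT; vc=[20,8]
#15 0x23→b4/s0 L1-HIT; vc=[20,8]
#16 0x40→b8/s0 VC-HIT; vc=[20,4]
#17 0x20→b4/s0 VC-HIT; vc=[20,8]

VC = [20, 8]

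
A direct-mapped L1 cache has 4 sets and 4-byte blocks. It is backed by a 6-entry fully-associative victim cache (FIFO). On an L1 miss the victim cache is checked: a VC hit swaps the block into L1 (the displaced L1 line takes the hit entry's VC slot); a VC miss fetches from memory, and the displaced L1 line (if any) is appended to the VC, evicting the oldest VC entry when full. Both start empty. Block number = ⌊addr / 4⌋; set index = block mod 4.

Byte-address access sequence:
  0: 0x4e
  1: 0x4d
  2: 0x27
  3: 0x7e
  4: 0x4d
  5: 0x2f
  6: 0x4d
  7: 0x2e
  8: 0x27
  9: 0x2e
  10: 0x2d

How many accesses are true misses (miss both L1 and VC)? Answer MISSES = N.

0: 0x4e (blk 19, set 3) → MISS  vc=[]
1: 0x4d (blk 19, set 3) → L1-HIT  vc=[]
2: 0x27 (blk 9, set 1) → MISS  vc=[]
3: 0x7e (blk 31, set 3) → MISS  vc=[19]
4: 0x4d (blk 19, set 3) → VC-HIT  vc=[31]
5: 0x2f (blk 11, set 3) → MISS  vc=[31, 19]
6: 0x4d (blk 19, set 3) → VC-HIT  vc=[31, 11]
7: 0x2e (blk 11, set 3) → VC-HIT  vc=[31, 19]
8: 0x27 (blk 9, set 1) → L1-HIT  vc=[31, 19]
9: 0x2e (blk 11, set 3) → L1-HIT  vc=[31, 19]
10: 0x2d (blk 11, set 3) → L1-HIT  vc=[31, 19]

MISSES = 4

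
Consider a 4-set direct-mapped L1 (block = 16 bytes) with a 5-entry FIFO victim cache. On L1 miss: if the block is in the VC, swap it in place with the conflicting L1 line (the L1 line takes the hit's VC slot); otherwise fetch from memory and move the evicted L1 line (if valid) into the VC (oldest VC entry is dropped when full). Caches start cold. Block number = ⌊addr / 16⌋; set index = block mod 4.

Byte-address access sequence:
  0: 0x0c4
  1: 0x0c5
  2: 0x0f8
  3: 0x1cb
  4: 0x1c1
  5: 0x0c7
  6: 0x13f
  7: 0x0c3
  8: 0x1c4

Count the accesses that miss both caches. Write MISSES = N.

MISSES = 4

  [0] addr=0xc4 blk=12 s=0: MISS | VC []
  [1] addr=0xc5 blk=12 s=0: L1-HIT | VC []
  [2] addr=0xf8 blk=15 s=3: MISS | VC []
  [3] addr=0x1cb blk=28 s=0: MISS | VC [12]
  [4] addr=0x1c1 blk=28 s=0: L1-HIT | VC [12]
  [5] addr=0xc7 blk=12 s=0: VC-HIT | VC [28]
  [6] addr=0x13f blk=19 s=3: MISS | VC [28, 15]
  [7] addr=0xc3 blk=12 s=0: L1-HIT | VC [28, 15]
  [8] addr=0x1c4 blk=28 s=0: VC-HIT | VC [12, 15]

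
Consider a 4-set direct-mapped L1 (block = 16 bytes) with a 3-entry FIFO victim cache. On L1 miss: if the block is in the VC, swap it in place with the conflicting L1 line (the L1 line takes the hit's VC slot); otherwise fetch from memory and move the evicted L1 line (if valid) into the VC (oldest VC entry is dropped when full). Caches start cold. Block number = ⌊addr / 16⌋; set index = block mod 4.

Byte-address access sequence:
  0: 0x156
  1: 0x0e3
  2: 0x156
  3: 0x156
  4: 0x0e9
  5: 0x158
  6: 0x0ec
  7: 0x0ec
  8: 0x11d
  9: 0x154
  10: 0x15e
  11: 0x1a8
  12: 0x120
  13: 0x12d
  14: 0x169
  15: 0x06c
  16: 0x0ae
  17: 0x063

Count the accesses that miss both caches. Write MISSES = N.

MISSES = 8

0: 0x156 (blk 21, set 1) → MISS  vc=[]
1: 0xe3 (blk 14, set 2) → MISS  vc=[]
2: 0x156 (blk 21, set 1) → L1-HIT  vc=[]
3: 0x156 (blk 21, set 1) → L1-HIT  vc=[]
4: 0xe9 (blk 14, set 2) → L1-HIT  vc=[]
5: 0x158 (blk 21, set 1) → L1-HIT  vc=[]
6: 0xec (blk 14, set 2) → L1-HIT  vc=[]
7: 0xec (blk 14, set 2) → L1-HIT  vc=[]
8: 0x11d (blk 17, set 1) → MISS  vc=[21]
9: 0x154 (blk 21, set 1) → VC-HIT  vc=[17]
10: 0x15e (blk 21, set 1) → L1-HIT  vc=[17]
11: 0x1a8 (blk 26, set 2) → MISS  vc=[17, 14]
12: 0x120 (blk 18, set 2) → MISS  vc=[17, 14, 26]
13: 0x12d (blk 18, set 2) → L1-HIT  vc=[17, 14, 26]
14: 0x169 (blk 22, set 2) → MISS  vc=[14, 26, 18]
15: 0x6c (blk 6, set 2) → MISS  vc=[26, 18, 22]
16: 0xae (blk 10, set 2) → MISS  vc=[18, 22, 6]
17: 0x63 (blk 6, set 2) → VC-HIT  vc=[18, 22, 10]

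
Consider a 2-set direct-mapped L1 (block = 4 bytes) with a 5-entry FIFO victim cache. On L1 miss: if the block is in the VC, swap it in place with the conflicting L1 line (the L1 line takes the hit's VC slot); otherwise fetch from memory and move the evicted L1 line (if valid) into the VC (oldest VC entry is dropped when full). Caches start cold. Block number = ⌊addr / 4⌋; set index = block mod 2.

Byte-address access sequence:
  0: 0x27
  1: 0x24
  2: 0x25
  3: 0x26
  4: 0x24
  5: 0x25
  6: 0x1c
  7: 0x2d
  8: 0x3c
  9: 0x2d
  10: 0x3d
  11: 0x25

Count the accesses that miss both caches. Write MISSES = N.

#0 0x27→b9/s1 MISS; vc=[]
#1 0x24→b9/s1 L1-HIT; vc=[]
#2 0x25→b9/s1 L1-HIT; vc=[]
#3 0x26→b9/s1 L1-HIT; vc=[]
#4 0x24→b9/s1 L1-HIT; vc=[]
#5 0x25→b9/s1 L1-HIT; vc=[]
#6 0x1c→b7/s1 MISS; vc=[9]
#7 0x2d→b11/s1 MISS; vc=[9,7]
#8 0x3c→b15/s1 MISS; vc=[9,7,11]
#9 0x2d→b11/s1 VC-HIT; vc=[9,7,15]
#10 0x3d→b15/s1 VC-HIT; vc=[9,7,11]
#11 0x25→b9/s1 VC-HIT; vc=[15,7,11]

MISSES = 4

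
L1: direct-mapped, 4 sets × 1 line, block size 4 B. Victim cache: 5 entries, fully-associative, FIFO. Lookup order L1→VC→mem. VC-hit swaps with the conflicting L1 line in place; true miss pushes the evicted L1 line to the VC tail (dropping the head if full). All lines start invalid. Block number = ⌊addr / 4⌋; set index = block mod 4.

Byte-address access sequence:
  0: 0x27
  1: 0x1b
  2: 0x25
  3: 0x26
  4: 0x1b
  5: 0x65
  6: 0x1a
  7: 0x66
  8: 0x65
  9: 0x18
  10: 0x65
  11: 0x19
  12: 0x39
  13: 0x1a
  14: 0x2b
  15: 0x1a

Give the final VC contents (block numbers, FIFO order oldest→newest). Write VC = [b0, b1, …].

VC = [9, 14, 10]

  [0] addr=0x27 blk=9 s=1: MISS | VC []
  [1] addr=0x1b blk=6 s=2: MISS | VC []
  [2] addr=0x25 blk=9 s=1: L1-HIT | VC []
  [3] addr=0x26 blk=9 s=1: L1-HIT | VC []
  [4] addr=0x1b blk=6 s=2: L1-HIT | VC []
  [5] addr=0x65 blk=25 s=1: MISS | VC [9]
  [6] addr=0x1a blk=6 s=2: L1-HIT | VC [9]
  [7] addr=0x66 blk=25 s=1: L1-HIT | VC [9]
  [8] addr=0x65 blk=25 s=1: L1-HIT | VC [9]
  [9] addr=0x18 blk=6 s=2: L1-HIT | VC [9]
  [10] addr=0x65 blk=25 s=1: L1-HIT | VC [9]
  [11] addr=0x19 blk=6 s=2: L1-HIT | VC [9]
  [12] addr=0x39 blk=14 s=2: MISS | VC [9, 6]
  [13] addr=0x1a blk=6 s=2: VC-HIT | VC [9, 14]
  [14] addr=0x2b blk=10 s=2: MISS | VC [9, 14, 6]
  [15] addr=0x1a blk=6 s=2: VC-HIT | VC [9, 14, 10]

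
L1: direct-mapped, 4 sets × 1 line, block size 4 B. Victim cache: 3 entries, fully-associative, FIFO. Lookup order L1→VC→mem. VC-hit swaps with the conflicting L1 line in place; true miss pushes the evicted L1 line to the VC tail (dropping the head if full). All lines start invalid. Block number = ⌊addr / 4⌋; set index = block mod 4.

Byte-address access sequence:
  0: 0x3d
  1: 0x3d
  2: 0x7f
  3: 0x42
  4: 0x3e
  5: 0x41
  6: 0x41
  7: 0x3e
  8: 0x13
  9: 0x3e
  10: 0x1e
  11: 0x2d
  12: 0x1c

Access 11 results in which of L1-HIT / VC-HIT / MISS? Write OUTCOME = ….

OUTCOME = MISS

0: 0x3d (blk 15, set 3) → MISS  vc=[]
1: 0x3d (blk 15, set 3) → L1-HIT  vc=[]
2: 0x7f (blk 31, set 3) → MISS  vc=[15]
3: 0x42 (blk 16, set 0) → MISS  vc=[15]
4: 0x3e (blk 15, set 3) → VC-HIT  vc=[31]
5: 0x41 (blk 16, set 0) → L1-HIT  vc=[31]
6: 0x41 (blk 16, set 0) → L1-HIT  vc=[31]
7: 0x3e (blk 15, set 3) → L1-HIT  vc=[31]
8: 0x13 (blk 4, set 0) → MISS  vc=[31, 16]
9: 0x3e (blk 15, set 3) → L1-HIT  vc=[31, 16]
10: 0x1e (blk 7, set 3) → MISS  vc=[31, 16, 15]
11: 0x2d (blk 11, set 3) → MISS  vc=[16, 15, 7]
12: 0x1c (blk 7, set 3) → VC-HIT  vc=[16, 15, 11]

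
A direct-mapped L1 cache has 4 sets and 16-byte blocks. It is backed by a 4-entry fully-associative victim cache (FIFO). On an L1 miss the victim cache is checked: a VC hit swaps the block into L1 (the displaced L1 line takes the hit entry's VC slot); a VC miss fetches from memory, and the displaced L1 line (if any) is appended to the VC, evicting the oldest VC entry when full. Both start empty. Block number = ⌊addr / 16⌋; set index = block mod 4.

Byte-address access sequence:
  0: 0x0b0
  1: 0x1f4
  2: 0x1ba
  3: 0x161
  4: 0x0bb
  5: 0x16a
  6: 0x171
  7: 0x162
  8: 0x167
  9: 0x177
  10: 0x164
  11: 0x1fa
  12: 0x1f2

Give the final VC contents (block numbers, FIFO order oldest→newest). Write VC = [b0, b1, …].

  [0] addr=0xb0 blk=11 s=3: MISS | VC []
  [1] addr=0x1f4 blk=31 s=3: MISS | VC [11]
  [2] addr=0x1ba blk=27 s=3: MISS | VC [11, 31]
  [3] addr=0x161 blk=22 s=2: MISS | VC [11, 31]
  [4] addr=0xbb blk=11 s=3: VC-HIT | VC [27, 31]
  [5] addr=0x16a blk=22 s=2: L1-HIT | VC [27, 31]
  [6] addr=0x171 blk=23 s=3: MISS | VC [27, 31, 11]
  [7] addr=0x162 blk=22 s=2: L1-HIT | VC [27, 31, 11]
  [8] addr=0x167 blk=22 s=2: L1-HIT | VC [27, 31, 11]
  [9] addr=0x177 blk=23 s=3: L1-HIT | VC [27, 31, 11]
  [10] addr=0x164 blk=22 s=2: L1-HIT | VC [27, 31, 11]
  [11] addr=0x1fa blk=31 s=3: VC-HIT | VC [27, 23, 11]
  [12] addr=0x1f2 blk=31 s=3: L1-HIT | VC [27, 23, 11]

VC = [27, 23, 11]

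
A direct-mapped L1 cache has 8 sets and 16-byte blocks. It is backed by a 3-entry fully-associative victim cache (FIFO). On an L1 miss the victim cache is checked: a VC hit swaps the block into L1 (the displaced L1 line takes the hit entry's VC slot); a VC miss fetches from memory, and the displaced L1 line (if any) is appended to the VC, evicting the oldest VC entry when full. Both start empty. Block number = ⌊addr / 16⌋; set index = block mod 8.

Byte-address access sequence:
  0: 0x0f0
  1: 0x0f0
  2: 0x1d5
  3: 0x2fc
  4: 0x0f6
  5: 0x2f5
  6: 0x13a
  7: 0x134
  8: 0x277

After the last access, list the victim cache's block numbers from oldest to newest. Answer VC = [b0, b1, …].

VC = [15, 47]

0: 0xf0 (blk 15, set 7) → MISS  vc=[]
1: 0xf0 (blk 15, set 7) → L1-HIT  vc=[]
2: 0x1d5 (blk 29, set 5) → MISS  vc=[]
3: 0x2fc (blk 47, set 7) → MISS  vc=[15]
4: 0xf6 (blk 15, set 7) → VC-HIT  vc=[47]
5: 0x2f5 (blk 47, set 7) → VC-HIT  vc=[15]
6: 0x13a (blk 19, set 3) → MISS  vc=[15]
7: 0x134 (blk 19, set 3) → L1-HIT  vc=[15]
8: 0x277 (blk 39, set 7) → MISS  vc=[15, 47]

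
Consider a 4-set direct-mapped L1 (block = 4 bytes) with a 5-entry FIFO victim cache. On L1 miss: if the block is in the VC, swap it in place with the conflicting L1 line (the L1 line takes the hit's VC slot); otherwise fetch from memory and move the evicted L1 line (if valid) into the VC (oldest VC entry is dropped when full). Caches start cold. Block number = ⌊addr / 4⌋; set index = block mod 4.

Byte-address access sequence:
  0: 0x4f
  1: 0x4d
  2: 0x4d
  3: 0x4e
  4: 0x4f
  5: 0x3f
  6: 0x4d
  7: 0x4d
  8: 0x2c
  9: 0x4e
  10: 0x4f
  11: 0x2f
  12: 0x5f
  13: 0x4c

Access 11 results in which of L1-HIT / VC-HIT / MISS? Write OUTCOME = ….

OUTCOME = VC-HIT

#0 0x4f→b19/s3 MISS; vc=[]
#1 0x4d→b19/s3 L1-HIT; vc=[]
#2 0x4d→b19/s3 L1-HIT; vc=[]
#3 0x4e→b19/s3 L1-HIT; vc=[]
#4 0x4f→b19/s3 L1-HIT; vc=[]
#5 0x3f→b15/s3 MISS; vc=[19]
#6 0x4d→b19/s3 VC-HIT; vc=[15]
#7 0x4d→b19/s3 L1-HIT; vc=[15]
#8 0x2c→b11/s3 MISS; vc=[15,19]
#9 0x4e→b19/s3 VC-HIT; vc=[15,11]
#10 0x4f→b19/s3 L1-HIT; vc=[15,11]
#11 0x2f→b11/s3 VC-HIT; vc=[15,19]
#12 0x5f→b23/s3 MISS; vc=[15,19,11]
#13 0x4c→b19/s3 VC-HIT; vc=[15,23,11]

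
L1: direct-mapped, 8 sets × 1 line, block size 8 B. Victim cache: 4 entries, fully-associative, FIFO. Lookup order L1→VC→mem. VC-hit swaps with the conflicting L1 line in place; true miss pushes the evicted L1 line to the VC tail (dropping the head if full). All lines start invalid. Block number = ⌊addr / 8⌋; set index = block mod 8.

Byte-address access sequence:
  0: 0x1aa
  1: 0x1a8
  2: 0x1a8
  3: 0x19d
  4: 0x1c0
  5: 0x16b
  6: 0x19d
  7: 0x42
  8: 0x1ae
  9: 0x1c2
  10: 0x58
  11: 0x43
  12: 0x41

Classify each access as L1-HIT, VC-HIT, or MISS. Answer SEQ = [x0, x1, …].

#0 0x1aa→b53/s5 MISS; vc=[]
#1 0x1a8→b53/s5 L1-HIT; vc=[]
#2 0x1a8→b53/s5 L1-HIT; vc=[]
#3 0x19d→b51/s3 MISS; vc=[]
#4 0x1c0→b56/s0 MISS; vc=[]
#5 0x16b→b45/s5 MISS; vc=[53]
#6 0x19d→b51/s3 L1-HIT; vc=[53]
#7 0x42→b8/s0 MISS; vc=[53,56]
#8 0x1ae→b53/s5 VC-HIT; vc=[45,56]
#9 0x1c2→b56/s0 VC-HIT; vc=[45,8]
#10 0x58→b11/s3 MISS; vc=[45,8,51]
#11 0x43→b8/s0 VC-HIT; vc=[45,56,51]
#12 0x41→b8/s0 L1-HIT; vc=[45,56,51]

SEQ = [MISS, L1-HIT, L1-HIT, MISS, MISS, MISS, L1-HIT, MISS, VC-HIT, VC-HIT, MISS, VC-HIT, L1-HIT]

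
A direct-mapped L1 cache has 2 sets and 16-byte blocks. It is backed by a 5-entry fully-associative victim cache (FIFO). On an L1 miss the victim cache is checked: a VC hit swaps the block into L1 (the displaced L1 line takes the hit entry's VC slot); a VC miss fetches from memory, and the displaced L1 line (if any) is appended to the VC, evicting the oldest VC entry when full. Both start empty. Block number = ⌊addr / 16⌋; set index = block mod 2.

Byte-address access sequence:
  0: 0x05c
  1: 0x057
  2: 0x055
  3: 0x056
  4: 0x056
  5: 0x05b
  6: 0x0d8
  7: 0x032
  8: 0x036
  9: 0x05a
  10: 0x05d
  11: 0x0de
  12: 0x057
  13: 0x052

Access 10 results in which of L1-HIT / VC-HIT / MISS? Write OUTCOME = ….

#0 0x5c→b5/s1 MISS; vc=[]
#1 0x57→b5/s1 L1-HIT; vc=[]
#2 0x55→b5/s1 L1-HIT; vc=[]
#3 0x56→b5/s1 L1-HIT; vc=[]
#4 0x56→b5/s1 L1-HIT; vc=[]
#5 0x5b→b5/s1 L1-HIT; vc=[]
#6 0xd8→b13/s1 MISS; vc=[5]
#7 0x32→b3/s1 MISS; vc=[5,13]
#8 0x36→b3/s1 L1-HIT; vc=[5,13]
#9 0x5a→b5/s1 VC-HIT; vc=[3,13]
#10 0x5d→b5/s1 L1-HIT; vc=[3,13]
#11 0xde→b13/s1 VC-HIT; vc=[3,5]
#12 0x57→b5/s1 VC-HIT; vc=[3,13]
#13 0x52→b5/s1 L1-HIT; vc=[3,13]

OUTCOME = L1-HIT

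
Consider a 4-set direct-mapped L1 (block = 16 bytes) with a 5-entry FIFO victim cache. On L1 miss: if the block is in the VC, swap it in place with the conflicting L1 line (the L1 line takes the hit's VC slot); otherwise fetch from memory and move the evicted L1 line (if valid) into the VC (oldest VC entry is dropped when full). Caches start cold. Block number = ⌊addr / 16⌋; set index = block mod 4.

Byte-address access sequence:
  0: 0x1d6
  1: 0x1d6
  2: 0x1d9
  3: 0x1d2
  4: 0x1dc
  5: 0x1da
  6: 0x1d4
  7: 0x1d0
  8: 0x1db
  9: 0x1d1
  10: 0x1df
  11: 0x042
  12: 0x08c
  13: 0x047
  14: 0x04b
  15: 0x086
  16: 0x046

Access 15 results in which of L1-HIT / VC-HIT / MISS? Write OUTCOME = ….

0: 0x1d6 (blk 29, set 1) → MISS  vc=[]
1: 0x1d6 (blk 29, set 1) → L1-HIT  vc=[]
2: 0x1d9 (blk 29, set 1) → L1-HIT  vc=[]
3: 0x1d2 (blk 29, set 1) → L1-HIT  vc=[]
4: 0x1dc (blk 29, set 1) → L1-HIT  vc=[]
5: 0x1da (blk 29, set 1) → L1-HIT  vc=[]
6: 0x1d4 (blk 29, set 1) → L1-HIT  vc=[]
7: 0x1d0 (blk 29, set 1) → L1-HIT  vc=[]
8: 0x1db (blk 29, set 1) → L1-HIT  vc=[]
9: 0x1d1 (blk 29, set 1) → L1-HIT  vc=[]
10: 0x1df (blk 29, set 1) → L1-HIT  vc=[]
11: 0x42 (blk 4, set 0) → MISS  vc=[]
12: 0x8c (blk 8, set 0) → MISS  vc=[4]
13: 0x47 (blk 4, set 0) → VC-HIT  vc=[8]
14: 0x4b (blk 4, set 0) → L1-HIT  vc=[8]
15: 0x86 (blk 8, set 0) → VC-HIT  vc=[4]
16: 0x46 (blk 4, set 0) → VC-HIT  vc=[8]

OUTCOME = VC-HIT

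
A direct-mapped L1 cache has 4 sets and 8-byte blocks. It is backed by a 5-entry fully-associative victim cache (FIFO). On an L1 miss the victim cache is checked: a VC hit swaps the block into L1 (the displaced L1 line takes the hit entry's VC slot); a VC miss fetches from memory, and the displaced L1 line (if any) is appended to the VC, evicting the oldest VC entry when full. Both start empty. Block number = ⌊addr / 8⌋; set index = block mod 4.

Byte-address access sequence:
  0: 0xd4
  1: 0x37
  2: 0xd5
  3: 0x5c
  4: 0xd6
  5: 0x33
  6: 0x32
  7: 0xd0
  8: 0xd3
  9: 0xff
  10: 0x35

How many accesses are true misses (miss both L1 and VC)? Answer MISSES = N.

0: 0xd4 (blk 26, set 2) → MISS  vc=[]
1: 0x37 (blk 6, set 2) → MISS  vc=[26]
2: 0xd5 (blk 26, set 2) → VC-HIT  vc=[6]
3: 0x5c (blk 11, set 3) → MISS  vc=[6]
4: 0xd6 (blk 26, set 2) → L1-HIT  vc=[6]
5: 0x33 (blk 6, set 2) → VC-HIT  vc=[26]
6: 0x32 (blk 6, set 2) → L1-HIT  vc=[26]
7: 0xd0 (blk 26, set 2) → VC-HIT  vc=[6]
8: 0xd3 (blk 26, set 2) → L1-HIT  vc=[6]
9: 0xff (blk 31, set 3) → MISS  vc=[6, 11]
10: 0x35 (blk 6, set 2) → VC-HIT  vc=[26, 11]

MISSES = 4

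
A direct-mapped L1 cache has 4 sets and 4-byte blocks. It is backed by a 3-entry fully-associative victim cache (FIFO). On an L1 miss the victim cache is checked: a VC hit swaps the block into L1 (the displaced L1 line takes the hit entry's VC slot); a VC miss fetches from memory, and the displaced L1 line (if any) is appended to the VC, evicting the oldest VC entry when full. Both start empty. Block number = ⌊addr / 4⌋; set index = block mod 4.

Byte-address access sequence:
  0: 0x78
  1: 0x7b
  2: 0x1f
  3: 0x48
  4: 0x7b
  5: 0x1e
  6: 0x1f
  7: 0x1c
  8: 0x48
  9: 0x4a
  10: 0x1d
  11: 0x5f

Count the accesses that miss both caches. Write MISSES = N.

#0 0x78→b30/s2 MISS; vc=[]
#1 0x7b→b30/s2 L1-HIT; vc=[]
#2 0x1f→b7/s3 MISS; vc=[]
#3 0x48→b18/s2 MISS; vc=[30]
#4 0x7b→b30/s2 VC-HIT; vc=[18]
#5 0x1e→b7/s3 L1-HIT; vc=[18]
#6 0x1f→b7/s3 L1-HIT; vc=[18]
#7 0x1c→b7/s3 L1-HIT; vc=[18]
#8 0x48→b18/s2 VC-HIT; vc=[30]
#9 0x4a→b18/s2 L1-HIT; vc=[30]
#10 0x1d→b7/s3 L1-HIT; vc=[30]
#11 0x5f→b23/s3 MISS; vc=[30,7]

MISSES = 4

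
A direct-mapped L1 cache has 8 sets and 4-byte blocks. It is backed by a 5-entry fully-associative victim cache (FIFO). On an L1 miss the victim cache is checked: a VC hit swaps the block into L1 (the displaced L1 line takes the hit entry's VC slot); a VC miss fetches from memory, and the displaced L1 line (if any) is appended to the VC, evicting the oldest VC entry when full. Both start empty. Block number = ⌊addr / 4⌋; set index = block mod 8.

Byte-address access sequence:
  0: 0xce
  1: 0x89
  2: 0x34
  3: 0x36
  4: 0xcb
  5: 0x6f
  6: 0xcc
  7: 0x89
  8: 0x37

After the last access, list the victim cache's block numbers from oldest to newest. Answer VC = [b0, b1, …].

0: 0xce (blk 51, set 3) → MISS  vc=[]
1: 0x89 (blk 34, set 2) → MISS  vc=[]
2: 0x34 (blk 13, set 5) → MISS  vc=[]
3: 0x36 (blk 13, set 5) → L1-HIT  vc=[]
4: 0xcb (blk 50, set 2) → MISS  vc=[34]
5: 0x6f (blk 27, set 3) → MISS  vc=[34, 51]
6: 0xcc (blk 51, set 3) → VC-HIT  vc=[34, 27]
7: 0x89 (blk 34, set 2) → VC-HIT  vc=[50, 27]
8: 0x37 (blk 13, set 5) → L1-HIT  vc=[50, 27]

VC = [50, 27]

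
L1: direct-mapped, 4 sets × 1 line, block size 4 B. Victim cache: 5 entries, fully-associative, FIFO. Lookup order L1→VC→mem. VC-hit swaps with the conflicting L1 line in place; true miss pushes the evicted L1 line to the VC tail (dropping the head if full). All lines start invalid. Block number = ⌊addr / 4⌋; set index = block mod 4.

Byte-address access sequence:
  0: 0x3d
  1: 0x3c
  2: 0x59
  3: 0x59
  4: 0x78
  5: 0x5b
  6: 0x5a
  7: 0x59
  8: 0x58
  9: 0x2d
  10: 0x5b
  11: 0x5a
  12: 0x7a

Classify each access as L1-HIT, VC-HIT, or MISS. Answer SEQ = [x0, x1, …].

SEQ = [MISS, L1-HIT, MISS, L1-HIT, MISS, VC-HIT, L1-HIT, L1-HIT, L1-HIT, MISS, L1-HIT, L1-HIT, VC-HIT]

#0 0x3d→b15/s3 MISS; vc=[]
#1 0x3c→b15/s3 L1-HIT; vc=[]
#2 0x59→b22/s2 MISS; vc=[]
#3 0x59→b22/s2 L1-HIT; vc=[]
#4 0x78→b30/s2 MISS; vc=[22]
#5 0x5b→b22/s2 VC-HIT; vc=[30]
#6 0x5a→b22/s2 L1-HIT; vc=[30]
#7 0x59→b22/s2 L1-HIT; vc=[30]
#8 0x58→b22/s2 L1-HIT; vc=[30]
#9 0x2d→b11/s3 MISS; vc=[30,15]
#10 0x5b→b22/s2 L1-HIT; vc=[30,15]
#11 0x5a→b22/s2 L1-HIT; vc=[30,15]
#12 0x7a→b30/s2 VC-HIT; vc=[22,15]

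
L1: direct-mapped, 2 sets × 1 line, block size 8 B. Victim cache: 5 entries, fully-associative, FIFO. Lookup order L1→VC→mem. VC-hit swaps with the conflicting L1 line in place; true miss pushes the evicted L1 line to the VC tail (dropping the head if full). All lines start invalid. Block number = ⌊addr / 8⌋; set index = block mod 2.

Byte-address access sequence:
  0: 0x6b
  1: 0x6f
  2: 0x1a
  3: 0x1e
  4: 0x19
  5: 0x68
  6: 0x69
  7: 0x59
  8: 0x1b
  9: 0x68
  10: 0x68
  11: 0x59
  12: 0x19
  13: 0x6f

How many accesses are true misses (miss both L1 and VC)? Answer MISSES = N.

0: 0x6b (blk 13, set 1) → MISS  vc=[]
1: 0x6f (blk 13, set 1) → L1-HIT  vc=[]
2: 0x1a (blk 3, set 1) → MISS  vc=[13]
3: 0x1e (blk 3, set 1) → L1-HIT  vc=[13]
4: 0x19 (blk 3, set 1) → L1-HIT  vc=[13]
5: 0x68 (blk 13, set 1) → VC-HIT  vc=[3]
6: 0x69 (blk 13, set 1) → L1-HIT  vc=[3]
7: 0x59 (blk 11, set 1) → MISS  vc=[3, 13]
8: 0x1b (blk 3, set 1) → VC-HIT  vc=[11, 13]
9: 0x68 (blk 13, set 1) → VC-HIT  vc=[11, 3]
10: 0x68 (blk 13, set 1) → L1-HIT  vc=[11, 3]
11: 0x59 (blk 11, set 1) → VC-HIT  vc=[13, 3]
12: 0x19 (blk 3, set 1) → VC-HIT  vc=[13, 11]
13: 0x6f (blk 13, set 1) → VC-HIT  vc=[3, 11]

MISSES = 3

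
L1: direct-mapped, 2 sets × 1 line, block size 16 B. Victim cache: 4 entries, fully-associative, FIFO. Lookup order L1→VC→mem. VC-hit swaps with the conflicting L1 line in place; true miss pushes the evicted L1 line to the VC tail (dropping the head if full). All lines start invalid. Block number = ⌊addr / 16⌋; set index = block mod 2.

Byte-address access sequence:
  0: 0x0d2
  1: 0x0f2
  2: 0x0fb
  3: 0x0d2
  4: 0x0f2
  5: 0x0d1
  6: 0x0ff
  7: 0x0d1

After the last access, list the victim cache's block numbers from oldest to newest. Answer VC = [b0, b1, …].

VC = [15]

  [0] addr=0xd2 blk=13 s=1: MISS | VC []
  [1] addr=0xf2 blk=15 s=1: MISS | VC [13]
  [2] addr=0xfb blk=15 s=1: L1-HIT | VC [13]
  [3] addr=0xd2 blk=13 s=1: VC-HIT | VC [15]
  [4] addr=0xf2 blk=15 s=1: VC-HIT | VC [13]
  [5] addr=0xd1 blk=13 s=1: VC-HIT | VC [15]
  [6] addr=0xff blk=15 s=1: VC-HIT | VC [13]
  [7] addr=0xd1 blk=13 s=1: VC-HIT | VC [15]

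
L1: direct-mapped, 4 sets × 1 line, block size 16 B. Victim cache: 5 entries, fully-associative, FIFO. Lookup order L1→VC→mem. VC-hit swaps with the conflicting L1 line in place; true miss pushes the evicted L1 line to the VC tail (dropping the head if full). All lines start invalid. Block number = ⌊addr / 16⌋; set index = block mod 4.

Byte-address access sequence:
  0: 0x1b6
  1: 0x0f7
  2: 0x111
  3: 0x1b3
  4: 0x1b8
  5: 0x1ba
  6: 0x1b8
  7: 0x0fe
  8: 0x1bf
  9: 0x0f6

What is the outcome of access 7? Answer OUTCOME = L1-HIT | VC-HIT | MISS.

#0 0x1b6→b27/s3 MISS; vc=[]
#1 0xf7→b15/s3 MISS; vc=[27]
#2 0x111→b17/s1 MISS; vc=[27]
#3 0x1b3→b27/s3 VC-HIT; vc=[15]
#4 0x1b8→b27/s3 L1-HIT; vc=[15]
#5 0x1ba→b27/s3 L1-HIT; vc=[15]
#6 0x1b8→b27/s3 L1-HIT; vc=[15]
#7 0xfe→b15/s3 VC-HIT; vc=[27]
#8 0x1bf→b27/s3 VC-HIT; vc=[15]
#9 0xf6→b15/s3 VC-HIT; vc=[27]

OUTCOME = VC-HIT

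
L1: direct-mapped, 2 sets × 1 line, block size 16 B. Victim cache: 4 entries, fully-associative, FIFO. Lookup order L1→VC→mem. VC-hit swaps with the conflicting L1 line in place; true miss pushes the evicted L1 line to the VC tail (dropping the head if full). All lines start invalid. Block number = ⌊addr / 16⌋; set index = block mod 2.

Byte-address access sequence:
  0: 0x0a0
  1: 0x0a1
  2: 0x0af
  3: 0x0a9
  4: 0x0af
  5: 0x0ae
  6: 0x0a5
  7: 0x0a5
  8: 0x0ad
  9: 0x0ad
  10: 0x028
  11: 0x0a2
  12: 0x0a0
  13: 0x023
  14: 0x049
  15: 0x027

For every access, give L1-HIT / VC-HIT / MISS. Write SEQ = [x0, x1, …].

SEQ = [MISS, L1-HIT, L1-HIT, L1-HIT, L1-HIT, L1-HIT, L1-HIT, L1-HIT, L1-HIT, L1-HIT, MISS, VC-HIT, L1-HIT, VC-HIT, MISS, VC-HIT]

0: 0xa0 (blk 10, set 0) → MISS  vc=[]
1: 0xa1 (blk 10, set 0) → L1-HIT  vc=[]
2: 0xaf (blk 10, set 0) → L1-HIT  vc=[]
3: 0xa9 (blk 10, set 0) → L1-HIT  vc=[]
4: 0xaf (blk 10, set 0) → L1-HIT  vc=[]
5: 0xae (blk 10, set 0) → L1-HIT  vc=[]
6: 0xa5 (blk 10, set 0) → L1-HIT  vc=[]
7: 0xa5 (blk 10, set 0) → L1-HIT  vc=[]
8: 0xad (blk 10, set 0) → L1-HIT  vc=[]
9: 0xad (blk 10, set 0) → L1-HIT  vc=[]
10: 0x28 (blk 2, set 0) → MISS  vc=[10]
11: 0xa2 (blk 10, set 0) → VC-HIT  vc=[2]
12: 0xa0 (blk 10, set 0) → L1-HIT  vc=[2]
13: 0x23 (blk 2, set 0) → VC-HIT  vc=[10]
14: 0x49 (blk 4, set 0) → MISS  vc=[10, 2]
15: 0x27 (blk 2, set 0) → VC-HIT  vc=[10, 4]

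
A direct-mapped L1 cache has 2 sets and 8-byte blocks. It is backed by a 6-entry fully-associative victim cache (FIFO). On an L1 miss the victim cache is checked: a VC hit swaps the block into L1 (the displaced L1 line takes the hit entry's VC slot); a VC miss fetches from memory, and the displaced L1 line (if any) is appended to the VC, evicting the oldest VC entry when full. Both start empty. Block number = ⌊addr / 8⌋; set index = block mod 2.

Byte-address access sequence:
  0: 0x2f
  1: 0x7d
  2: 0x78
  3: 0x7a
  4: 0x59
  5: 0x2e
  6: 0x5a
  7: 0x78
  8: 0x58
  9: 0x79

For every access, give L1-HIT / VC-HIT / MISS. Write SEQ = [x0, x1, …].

SEQ = [MISS, MISS, L1-HIT, L1-HIT, MISS, VC-HIT, VC-HIT, VC-HIT, VC-HIT, VC-HIT]

0: 0x2f (blk 5, set 1) → MISS  vc=[]
1: 0x7d (blk 15, set 1) → MISS  vc=[5]
2: 0x78 (blk 15, set 1) → L1-HIT  vc=[5]
3: 0x7a (blk 15, set 1) → L1-HIT  vc=[5]
4: 0x59 (blk 11, set 1) → MISS  vc=[5, 15]
5: 0x2e (blk 5, set 1) → VC-HIT  vc=[11, 15]
6: 0x5a (blk 11, set 1) → VC-HIT  vc=[5, 15]
7: 0x78 (blk 15, set 1) → VC-HIT  vc=[5, 11]
8: 0x58 (blk 11, set 1) → VC-HIT  vc=[5, 15]
9: 0x79 (blk 15, set 1) → VC-HIT  vc=[5, 11]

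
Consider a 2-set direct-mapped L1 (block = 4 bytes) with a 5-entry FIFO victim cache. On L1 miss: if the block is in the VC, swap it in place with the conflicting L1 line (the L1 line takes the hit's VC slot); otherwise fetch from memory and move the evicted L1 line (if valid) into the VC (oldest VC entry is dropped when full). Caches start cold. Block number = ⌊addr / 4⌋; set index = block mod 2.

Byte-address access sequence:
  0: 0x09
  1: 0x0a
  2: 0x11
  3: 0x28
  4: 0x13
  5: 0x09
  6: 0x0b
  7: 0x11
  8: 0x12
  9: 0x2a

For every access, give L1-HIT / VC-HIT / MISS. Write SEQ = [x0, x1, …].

0: 0x9 (blk 2, set 0) → MISS  vc=[]
1: 0xa (blk 2, set 0) → L1-HIT  vc=[]
2: 0x11 (blk 4, set 0) → MISS  vc=[2]
3: 0x28 (blk 10, set 0) → MISS  vc=[2, 4]
4: 0x13 (blk 4, set 0) → VC-HIT  vc=[2, 10]
5: 0x9 (blk 2, set 0) → VC-HIT  vc=[4, 10]
6: 0xb (blk 2, set 0) → L1-HIT  vc=[4, 10]
7: 0x11 (blk 4, set 0) → VC-HIT  vc=[2, 10]
8: 0x12 (blk 4, set 0) → L1-HIT  vc=[2, 10]
9: 0x2a (blk 10, set 0) → VC-HIT  vc=[2, 4]

SEQ = [MISS, L1-HIT, MISS, MISS, VC-HIT, VC-HIT, L1-HIT, VC-HIT, L1-HIT, VC-HIT]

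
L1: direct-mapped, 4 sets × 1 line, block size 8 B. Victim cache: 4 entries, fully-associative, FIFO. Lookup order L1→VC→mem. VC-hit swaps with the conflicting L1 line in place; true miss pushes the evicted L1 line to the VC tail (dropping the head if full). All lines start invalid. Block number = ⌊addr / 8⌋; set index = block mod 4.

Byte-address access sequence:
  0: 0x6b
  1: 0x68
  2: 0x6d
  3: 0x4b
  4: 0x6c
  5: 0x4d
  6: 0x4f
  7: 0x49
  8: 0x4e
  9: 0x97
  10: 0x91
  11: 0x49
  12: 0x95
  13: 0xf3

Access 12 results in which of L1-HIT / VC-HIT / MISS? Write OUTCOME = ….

#0 0x6b→b13/s1 MISS; vc=[]
#1 0x68→b13/s1 L1-HIT; vc=[]
#2 0x6d→b13/s1 L1-HIT; vc=[]
#3 0x4b→b9/s1 MISS; vc=[13]
#4 0x6c→b13/s1 VC-HIT; vc=[9]
#5 0x4d→b9/s1 VC-HIT; vc=[13]
#6 0x4f→b9/s1 L1-HIT; vc=[13]
#7 0x49→b9/s1 L1-HIT; vc=[13]
#8 0x4e→b9/s1 L1-HIT; vc=[13]
#9 0x97→b18/s2 MISS; vc=[13]
#10 0x91→b18/s2 L1-HIT; vc=[13]
#11 0x49→b9/s1 L1-HIT; vc=[13]
#12 0x95→b18/s2 L1-HIT; vc=[13]
#13 0xf3→b30/s2 MISS; vc=[13,18]

OUTCOME = L1-HIT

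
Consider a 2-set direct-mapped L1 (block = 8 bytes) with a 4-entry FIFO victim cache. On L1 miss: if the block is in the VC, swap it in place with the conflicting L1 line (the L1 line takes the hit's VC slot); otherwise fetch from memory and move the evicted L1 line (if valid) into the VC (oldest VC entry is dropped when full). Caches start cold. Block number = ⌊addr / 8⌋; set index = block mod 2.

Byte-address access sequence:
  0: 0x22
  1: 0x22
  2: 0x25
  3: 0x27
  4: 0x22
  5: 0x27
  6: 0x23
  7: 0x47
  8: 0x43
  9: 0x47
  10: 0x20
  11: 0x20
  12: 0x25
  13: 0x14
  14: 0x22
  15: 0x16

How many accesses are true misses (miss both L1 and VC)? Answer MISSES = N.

MISSES = 3

#0 0x22→b4/s0 MISS; vc=[]
#1 0x22→b4/s0 L1-HIT; vc=[]
#2 0x25→b4/s0 L1-HIT; vc=[]
#3 0x27→b4/s0 L1-HIT; vc=[]
#4 0x22→b4/s0 L1-HIT; vc=[]
#5 0x27→b4/s0 L1-HIT; vc=[]
#6 0x23→b4/s0 L1-HIT; vc=[]
#7 0x47→b8/s0 MISS; vc=[4]
#8 0x43→b8/s0 L1-HIT; vc=[4]
#9 0x47→b8/s0 L1-HIT; vc=[4]
#10 0x20→b4/s0 VC-HIT; vc=[8]
#11 0x20→b4/s0 L1-HIT; vc=[8]
#12 0x25→b4/s0 L1-HIT; vc=[8]
#13 0x14→b2/s0 MISS; vc=[8,4]
#14 0x22→b4/s0 VC-HIT; vc=[8,2]
#15 0x16→b2/s0 VC-HIT; vc=[8,4]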